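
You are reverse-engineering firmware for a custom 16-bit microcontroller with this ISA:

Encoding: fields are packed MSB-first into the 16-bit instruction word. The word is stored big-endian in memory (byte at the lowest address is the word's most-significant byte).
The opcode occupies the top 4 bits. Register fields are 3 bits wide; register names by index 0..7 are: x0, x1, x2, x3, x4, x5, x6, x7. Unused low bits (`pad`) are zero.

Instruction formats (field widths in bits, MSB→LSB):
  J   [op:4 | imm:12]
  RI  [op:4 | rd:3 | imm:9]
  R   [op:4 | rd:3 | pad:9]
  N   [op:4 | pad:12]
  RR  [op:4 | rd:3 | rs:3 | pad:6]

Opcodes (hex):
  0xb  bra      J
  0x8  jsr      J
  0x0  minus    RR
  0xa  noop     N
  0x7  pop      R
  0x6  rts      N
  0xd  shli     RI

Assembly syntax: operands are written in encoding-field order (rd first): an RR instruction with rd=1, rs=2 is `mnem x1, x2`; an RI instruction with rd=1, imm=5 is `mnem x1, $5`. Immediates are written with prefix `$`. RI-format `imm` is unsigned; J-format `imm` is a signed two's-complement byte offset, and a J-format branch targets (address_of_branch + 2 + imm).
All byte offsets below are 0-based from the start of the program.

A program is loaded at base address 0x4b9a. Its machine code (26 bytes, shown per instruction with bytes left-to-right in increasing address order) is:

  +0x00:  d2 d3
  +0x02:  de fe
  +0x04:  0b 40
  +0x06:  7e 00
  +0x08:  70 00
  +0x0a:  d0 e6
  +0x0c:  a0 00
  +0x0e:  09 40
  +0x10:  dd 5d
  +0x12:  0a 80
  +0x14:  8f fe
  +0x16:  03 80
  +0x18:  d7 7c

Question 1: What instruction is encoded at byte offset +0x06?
pop x7

off 0x06: read 7e 00 as big → 0x7e00
  op=0x7e00>>12=0x7 ⇒ pop (R)
  [11:9] rd=7 = x7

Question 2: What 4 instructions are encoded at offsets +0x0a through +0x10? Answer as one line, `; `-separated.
shli x0, $230; noop; minus x4, x5; shli x6, $349

off 0x0a: read d0 e6 as big → 0xd0e6
  opcode bits[15:12]=0xd: shli/RI
  rd@[11:9]=0x0 ⇒ x0
  imm@[8:0]=0xe6 ⇒ $230
off 0x0c: read a0 00 as big → 0xa000
  opcode bits[15:12]=0xa: noop/N
off 0x0e: read 09 40 as big → 0x0940
  opcode bits[15:12]=0x0: minus/RR
  rd@[11:9]=0x4 ⇒ x4
  rs@[8:6]=0x5 ⇒ x5
off 0x10: read dd 5d as big → 0xdd5d
  opcode bits[15:12]=0xd: shli/RI
  rd@[11:9]=0x6 ⇒ x6
  imm@[8:0]=0x15d ⇒ $349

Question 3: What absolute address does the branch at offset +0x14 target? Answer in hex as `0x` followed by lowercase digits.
@+14  big-endian(8f fe) = 0x8ffe
  op=0x8ffe>>12=0x8 ⇒ jsr (J)
  [11:0] imm=4094 (s12→-2) = $-2
  target = base 0x4b9a + off 0x14 + 2 + imm -2 = 0x4bae

0x4bae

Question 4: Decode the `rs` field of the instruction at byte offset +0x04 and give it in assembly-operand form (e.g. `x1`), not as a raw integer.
[04] 0b 40 → 0x0b40
  op=0x0b40>>12=0x0 ⇒ minus (RR)
  rd: (w>>9)&0x7=0x5 → x5
  rs: (w>>6)&0x7=0x5 → x5

x5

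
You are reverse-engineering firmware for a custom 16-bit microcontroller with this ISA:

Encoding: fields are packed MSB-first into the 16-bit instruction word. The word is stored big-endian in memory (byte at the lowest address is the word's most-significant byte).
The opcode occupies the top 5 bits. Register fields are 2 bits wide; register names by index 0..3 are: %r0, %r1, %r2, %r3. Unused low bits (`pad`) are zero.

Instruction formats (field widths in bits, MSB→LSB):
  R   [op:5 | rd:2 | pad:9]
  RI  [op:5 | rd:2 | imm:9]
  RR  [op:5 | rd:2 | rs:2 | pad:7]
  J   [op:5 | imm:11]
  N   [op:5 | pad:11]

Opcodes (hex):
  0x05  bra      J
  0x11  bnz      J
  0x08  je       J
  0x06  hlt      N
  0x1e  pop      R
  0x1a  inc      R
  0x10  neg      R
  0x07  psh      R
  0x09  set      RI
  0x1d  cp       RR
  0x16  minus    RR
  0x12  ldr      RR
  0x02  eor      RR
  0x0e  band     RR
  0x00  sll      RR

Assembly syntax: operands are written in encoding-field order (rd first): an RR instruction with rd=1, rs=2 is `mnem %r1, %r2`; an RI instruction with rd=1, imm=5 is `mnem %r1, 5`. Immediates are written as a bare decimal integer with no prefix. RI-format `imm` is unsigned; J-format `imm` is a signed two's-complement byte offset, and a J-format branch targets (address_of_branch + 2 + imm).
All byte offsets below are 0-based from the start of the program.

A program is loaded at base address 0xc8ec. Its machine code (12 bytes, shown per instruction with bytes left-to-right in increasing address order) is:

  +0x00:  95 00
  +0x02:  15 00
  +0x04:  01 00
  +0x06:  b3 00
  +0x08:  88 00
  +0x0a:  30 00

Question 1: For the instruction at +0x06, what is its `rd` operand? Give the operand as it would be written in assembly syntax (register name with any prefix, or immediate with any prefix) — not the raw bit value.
@+06  big-endian(b3 00) = 0xb300
  top 5b → 0x16 → minus [RR]
  rd: (w>>9)&0x3=0x1 → %r1
  rs: (w>>7)&0x3=0x2 → %r2

%r1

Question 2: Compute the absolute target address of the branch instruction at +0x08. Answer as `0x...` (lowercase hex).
0xc8f6

@+08  big-endian(88 00) = 0x8800
  opcode bits[15:11]=0x11: bnz/J
  [10:0] imm=0 = 0
  target = base 0xc8ec + off 0x08 + 2 + imm 0 = 0xc8f6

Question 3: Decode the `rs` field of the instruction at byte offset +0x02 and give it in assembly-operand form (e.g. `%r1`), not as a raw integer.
%r2

+0x02: 15 00 ⇒ word 0x1500 (big)
  op=0x1500>>11=0x2 ⇒ eor (RR)
  rd: (w>>9)&0x3=0x2 → %r2
  rs: (w>>7)&0x3=0x2 → %r2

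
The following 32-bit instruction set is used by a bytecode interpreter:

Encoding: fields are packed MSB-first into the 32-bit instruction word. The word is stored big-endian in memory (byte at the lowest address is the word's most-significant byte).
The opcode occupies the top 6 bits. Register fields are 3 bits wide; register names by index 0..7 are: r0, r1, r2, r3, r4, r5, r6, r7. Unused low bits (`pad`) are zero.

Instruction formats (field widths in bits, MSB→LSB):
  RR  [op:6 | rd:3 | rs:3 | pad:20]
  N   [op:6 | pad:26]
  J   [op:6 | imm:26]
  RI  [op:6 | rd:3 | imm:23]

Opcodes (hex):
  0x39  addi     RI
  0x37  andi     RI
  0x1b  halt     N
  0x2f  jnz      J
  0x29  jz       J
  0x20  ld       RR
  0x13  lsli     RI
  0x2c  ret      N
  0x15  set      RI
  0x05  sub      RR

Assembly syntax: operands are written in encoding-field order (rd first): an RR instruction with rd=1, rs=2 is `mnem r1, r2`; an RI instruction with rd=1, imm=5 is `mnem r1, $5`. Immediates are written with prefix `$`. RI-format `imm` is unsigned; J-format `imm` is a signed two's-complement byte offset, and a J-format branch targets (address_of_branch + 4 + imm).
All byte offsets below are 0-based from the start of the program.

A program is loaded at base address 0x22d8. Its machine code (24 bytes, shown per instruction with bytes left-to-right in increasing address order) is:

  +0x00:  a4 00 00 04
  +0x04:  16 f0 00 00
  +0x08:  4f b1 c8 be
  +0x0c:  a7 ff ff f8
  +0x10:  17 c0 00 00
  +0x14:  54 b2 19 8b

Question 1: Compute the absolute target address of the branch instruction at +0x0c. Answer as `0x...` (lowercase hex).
+0x0c: a7 ff ff f8 ⇒ word 0xa7fffff8 (big)
  opcode bits[31:26]=0x29: jz/J
  [25:0] imm=67108856 (s26→-8) = $-8
  target = base 0x22d8 + off 0x0c + 4 + imm -8 = 0x22e0

0x22e0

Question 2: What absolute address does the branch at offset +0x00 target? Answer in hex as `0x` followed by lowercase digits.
0x22e0

@+00  big-endian(a4 00 00 04) = 0xa4000004
  top 6b → 0x29 → jz [J]
  imm@[25:0]=0x4 ⇒ $4
  target = base 0x22d8 + off 0x00 + 4 + imm 4 = 0x22e0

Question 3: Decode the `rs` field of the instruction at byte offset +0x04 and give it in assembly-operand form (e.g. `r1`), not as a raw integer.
[04] 16 f0 00 00 → 0x16f00000
  opcode bits[31:26]=0x5: sub/RR
  [25:23] rd=5 = r5
  [22:20] rs=7 = r7

r7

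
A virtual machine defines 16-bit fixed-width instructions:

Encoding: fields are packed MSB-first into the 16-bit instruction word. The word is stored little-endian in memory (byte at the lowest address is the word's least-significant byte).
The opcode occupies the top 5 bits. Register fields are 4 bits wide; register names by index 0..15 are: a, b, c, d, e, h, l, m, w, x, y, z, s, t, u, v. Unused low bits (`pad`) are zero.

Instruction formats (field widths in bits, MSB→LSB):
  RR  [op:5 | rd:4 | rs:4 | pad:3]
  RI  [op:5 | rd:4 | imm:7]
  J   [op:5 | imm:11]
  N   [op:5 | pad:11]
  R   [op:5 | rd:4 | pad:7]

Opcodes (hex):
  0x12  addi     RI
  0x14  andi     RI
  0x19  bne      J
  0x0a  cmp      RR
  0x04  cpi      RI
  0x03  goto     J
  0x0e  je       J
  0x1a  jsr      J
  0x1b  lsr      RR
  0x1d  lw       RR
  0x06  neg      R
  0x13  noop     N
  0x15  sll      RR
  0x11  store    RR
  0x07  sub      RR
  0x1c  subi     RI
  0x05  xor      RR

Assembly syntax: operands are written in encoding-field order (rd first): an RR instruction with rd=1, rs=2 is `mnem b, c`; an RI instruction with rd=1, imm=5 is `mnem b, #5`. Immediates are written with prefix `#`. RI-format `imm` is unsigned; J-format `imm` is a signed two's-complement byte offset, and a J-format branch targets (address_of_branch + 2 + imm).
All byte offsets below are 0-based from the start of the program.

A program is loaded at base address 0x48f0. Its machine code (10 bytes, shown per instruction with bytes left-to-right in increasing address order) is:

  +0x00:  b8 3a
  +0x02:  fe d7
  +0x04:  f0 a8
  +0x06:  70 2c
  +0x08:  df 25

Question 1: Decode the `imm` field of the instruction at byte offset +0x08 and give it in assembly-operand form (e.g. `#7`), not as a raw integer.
[08] df 25 → 0x25df
  op=0x25df>>11=0x4 ⇒ cpi (RI)
  [10:7] rd=11 = z
  [6:0] imm=95 = #95

#95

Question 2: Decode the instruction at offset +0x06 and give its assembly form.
[06] 70 2c → 0x2c70
  opcode bits[15:11]=0x5: xor/RR
  rd: (w>>7)&0xf=0x8 → w
  rs: (w>>3)&0xf=0xe → u

xor w, u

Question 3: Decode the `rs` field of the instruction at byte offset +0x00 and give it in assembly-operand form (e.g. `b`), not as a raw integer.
m

[00] b8 3a → 0x3ab8
  op=0x3ab8>>11=0x7 ⇒ sub (RR)
  rd@[10:7]=0x5 ⇒ h
  rs@[6:3]=0x7 ⇒ m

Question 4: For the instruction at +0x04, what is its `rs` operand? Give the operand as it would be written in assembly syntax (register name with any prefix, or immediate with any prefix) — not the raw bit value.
@+04  little-endian(f0 a8) = 0xa8f0
  op=0xa8f0>>11=0x15 ⇒ sll (RR)
  rd@[10:7]=0x1 ⇒ b
  rs@[6:3]=0xe ⇒ u

u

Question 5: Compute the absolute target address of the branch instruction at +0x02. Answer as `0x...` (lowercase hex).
0x48f2

@+02  little-endian(fe d7) = 0xd7fe
  top 5b → 0x1a → jsr [J]
  imm@[10:0]=0x7fe (s11→-2) ⇒ #-2
  target = base 0x48f0 + off 0x02 + 2 + imm -2 = 0x48f2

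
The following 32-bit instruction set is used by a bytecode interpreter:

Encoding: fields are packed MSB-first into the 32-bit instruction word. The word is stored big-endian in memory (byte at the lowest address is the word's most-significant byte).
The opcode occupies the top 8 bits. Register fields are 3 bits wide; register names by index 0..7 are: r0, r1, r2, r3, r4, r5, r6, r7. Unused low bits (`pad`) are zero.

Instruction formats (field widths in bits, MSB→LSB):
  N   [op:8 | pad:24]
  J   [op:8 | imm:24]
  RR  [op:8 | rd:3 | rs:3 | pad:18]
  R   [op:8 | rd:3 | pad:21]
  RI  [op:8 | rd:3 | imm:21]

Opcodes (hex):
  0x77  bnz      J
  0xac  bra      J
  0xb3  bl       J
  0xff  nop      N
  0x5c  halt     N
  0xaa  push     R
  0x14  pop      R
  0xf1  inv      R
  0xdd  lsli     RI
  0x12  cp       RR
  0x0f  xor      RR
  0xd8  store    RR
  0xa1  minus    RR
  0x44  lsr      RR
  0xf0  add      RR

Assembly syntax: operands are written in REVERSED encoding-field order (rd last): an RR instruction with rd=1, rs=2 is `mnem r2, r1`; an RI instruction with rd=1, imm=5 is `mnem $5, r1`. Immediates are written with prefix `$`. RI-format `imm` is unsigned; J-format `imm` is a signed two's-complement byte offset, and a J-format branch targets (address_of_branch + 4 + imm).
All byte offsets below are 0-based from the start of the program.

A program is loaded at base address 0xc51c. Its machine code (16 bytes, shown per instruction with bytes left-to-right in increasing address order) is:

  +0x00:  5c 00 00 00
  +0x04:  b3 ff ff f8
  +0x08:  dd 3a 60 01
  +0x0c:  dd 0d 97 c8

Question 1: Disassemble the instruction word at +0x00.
+0x00: 5c 00 00 00 ⇒ word 0x5c000000 (big)
  opcode bits[31:24]=0x5c: halt/N

halt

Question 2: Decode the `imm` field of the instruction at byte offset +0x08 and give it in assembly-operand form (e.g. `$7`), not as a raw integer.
[08] dd 3a 60 01 → 0xdd3a6001
  opcode bits[31:24]=0xdd: lsli/RI
  [23:21] rd=1 = r1
  [20:0] imm=1728513 = $1728513

$1728513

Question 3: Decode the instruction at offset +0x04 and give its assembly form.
bl $-8

+0x04: b3 ff ff f8 ⇒ word 0xb3fffff8 (big)
  top 8b → 0xb3 → bl [J]
  [23:0] imm=16777208 (s24→-8) = $-8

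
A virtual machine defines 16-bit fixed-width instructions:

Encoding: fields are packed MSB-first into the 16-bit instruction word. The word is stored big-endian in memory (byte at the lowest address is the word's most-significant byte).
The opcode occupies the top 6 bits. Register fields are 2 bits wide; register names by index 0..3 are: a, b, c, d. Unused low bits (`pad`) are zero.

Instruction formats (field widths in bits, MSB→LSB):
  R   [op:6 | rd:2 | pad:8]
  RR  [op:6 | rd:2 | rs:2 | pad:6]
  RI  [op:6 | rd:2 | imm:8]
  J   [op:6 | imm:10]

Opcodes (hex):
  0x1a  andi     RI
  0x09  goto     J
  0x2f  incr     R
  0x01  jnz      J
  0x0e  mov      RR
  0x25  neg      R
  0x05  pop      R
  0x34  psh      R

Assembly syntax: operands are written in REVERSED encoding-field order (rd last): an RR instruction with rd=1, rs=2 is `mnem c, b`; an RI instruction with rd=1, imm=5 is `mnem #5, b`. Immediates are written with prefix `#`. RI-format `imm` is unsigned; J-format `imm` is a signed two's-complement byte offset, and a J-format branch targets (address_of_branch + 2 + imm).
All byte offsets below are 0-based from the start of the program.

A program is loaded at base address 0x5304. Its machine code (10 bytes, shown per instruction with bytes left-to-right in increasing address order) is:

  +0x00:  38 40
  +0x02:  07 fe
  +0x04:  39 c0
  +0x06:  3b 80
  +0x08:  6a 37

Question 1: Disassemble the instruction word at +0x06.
mov c, d

@+06  big-endian(3b 80) = 0x3b80
  opcode bits[15:10]=0xe: mov/RR
  rd: (w>>8)&0x3=0x3 → d
  rs: (w>>6)&0x3=0x2 → c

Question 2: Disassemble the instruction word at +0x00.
@+00  big-endian(38 40) = 0x3840
  top 6b → 0xe → mov [RR]
  rd: (w>>8)&0x3=0x0 → a
  rs: (w>>6)&0x3=0x1 → b

mov b, a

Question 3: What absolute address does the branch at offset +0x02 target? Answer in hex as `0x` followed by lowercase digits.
0x5306

@+02  big-endian(07 fe) = 0x07fe
  op=0x07fe>>10=0x1 ⇒ jnz (J)
  imm@[9:0]=0x3fe (s10→-2) ⇒ #-2
  target = base 0x5304 + off 0x02 + 2 + imm -2 = 0x5306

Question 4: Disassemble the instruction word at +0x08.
+0x08: 6a 37 ⇒ word 0x6a37 (big)
  top 6b → 0x1a → andi [RI]
  [9:8] rd=2 = c
  [7:0] imm=55 = #55

andi #55, c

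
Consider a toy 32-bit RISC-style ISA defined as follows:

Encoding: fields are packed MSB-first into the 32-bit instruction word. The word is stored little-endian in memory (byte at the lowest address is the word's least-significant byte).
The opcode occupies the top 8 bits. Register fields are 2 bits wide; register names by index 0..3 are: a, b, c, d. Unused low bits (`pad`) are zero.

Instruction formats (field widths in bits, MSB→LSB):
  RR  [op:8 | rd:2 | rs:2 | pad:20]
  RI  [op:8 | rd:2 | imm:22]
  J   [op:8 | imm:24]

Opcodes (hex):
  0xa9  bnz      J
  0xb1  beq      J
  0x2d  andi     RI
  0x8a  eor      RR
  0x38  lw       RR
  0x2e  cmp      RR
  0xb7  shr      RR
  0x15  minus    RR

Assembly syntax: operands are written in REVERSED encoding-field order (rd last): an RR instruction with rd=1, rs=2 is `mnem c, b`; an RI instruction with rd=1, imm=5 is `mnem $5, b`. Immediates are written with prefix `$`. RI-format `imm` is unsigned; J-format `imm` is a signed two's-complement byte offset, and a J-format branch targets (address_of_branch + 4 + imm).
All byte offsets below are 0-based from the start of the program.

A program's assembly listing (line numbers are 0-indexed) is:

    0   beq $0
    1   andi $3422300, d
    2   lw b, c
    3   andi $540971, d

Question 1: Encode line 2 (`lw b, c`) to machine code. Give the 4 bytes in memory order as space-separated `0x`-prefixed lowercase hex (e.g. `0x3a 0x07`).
0x00 0x00 0x90 0x38

line 2 (lw): pack op=0x38:8|rd=2:2|rs=1:2|pad=0:20 = 0x38900000; little→ 00 00 90 38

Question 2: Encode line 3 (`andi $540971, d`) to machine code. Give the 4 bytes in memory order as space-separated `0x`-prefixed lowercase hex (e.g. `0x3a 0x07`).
0x2b 0x41 0xc8 0x2d

line 3 (andi): pack op=0x2d:8|rd=3:2|imm=540971:22 = 0x2dc8412b; little→ 2b 41 c8 2d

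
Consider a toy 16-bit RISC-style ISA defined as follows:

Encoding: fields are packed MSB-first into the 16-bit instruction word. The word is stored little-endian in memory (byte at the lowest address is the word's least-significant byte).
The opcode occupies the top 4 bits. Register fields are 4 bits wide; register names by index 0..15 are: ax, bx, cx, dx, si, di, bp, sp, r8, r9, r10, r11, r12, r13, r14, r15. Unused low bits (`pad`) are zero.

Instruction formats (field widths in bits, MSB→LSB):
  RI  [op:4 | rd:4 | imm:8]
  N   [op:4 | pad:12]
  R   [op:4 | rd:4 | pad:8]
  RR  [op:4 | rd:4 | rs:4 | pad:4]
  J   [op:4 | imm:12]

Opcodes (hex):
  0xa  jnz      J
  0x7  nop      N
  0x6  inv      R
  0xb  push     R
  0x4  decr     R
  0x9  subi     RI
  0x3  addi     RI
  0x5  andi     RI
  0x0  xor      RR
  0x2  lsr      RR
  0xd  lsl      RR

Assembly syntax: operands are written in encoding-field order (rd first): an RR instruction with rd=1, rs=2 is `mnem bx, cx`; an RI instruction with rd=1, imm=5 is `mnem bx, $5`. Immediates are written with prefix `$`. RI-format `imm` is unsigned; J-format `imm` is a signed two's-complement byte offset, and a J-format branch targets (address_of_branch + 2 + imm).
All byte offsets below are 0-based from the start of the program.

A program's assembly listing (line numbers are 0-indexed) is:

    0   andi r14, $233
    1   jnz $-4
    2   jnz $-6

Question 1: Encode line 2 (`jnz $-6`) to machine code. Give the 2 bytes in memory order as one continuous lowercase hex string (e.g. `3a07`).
faaf

L2: jnz op=0xa:4|imm=-6:12 ⇒ 0xaffa ⇒ little fa af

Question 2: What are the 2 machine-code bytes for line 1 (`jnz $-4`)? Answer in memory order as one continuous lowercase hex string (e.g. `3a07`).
L1: jnz op=0xa:4|imm=-4:12 ⇒ 0xaffc ⇒ little fc af

fcaf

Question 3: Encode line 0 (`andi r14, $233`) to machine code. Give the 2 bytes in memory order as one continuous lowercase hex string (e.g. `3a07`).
line 0 (andi): pack op=0x5:4|rd=14:4|imm=233:8 = 0x5ee9; little→ e9 5e

e95e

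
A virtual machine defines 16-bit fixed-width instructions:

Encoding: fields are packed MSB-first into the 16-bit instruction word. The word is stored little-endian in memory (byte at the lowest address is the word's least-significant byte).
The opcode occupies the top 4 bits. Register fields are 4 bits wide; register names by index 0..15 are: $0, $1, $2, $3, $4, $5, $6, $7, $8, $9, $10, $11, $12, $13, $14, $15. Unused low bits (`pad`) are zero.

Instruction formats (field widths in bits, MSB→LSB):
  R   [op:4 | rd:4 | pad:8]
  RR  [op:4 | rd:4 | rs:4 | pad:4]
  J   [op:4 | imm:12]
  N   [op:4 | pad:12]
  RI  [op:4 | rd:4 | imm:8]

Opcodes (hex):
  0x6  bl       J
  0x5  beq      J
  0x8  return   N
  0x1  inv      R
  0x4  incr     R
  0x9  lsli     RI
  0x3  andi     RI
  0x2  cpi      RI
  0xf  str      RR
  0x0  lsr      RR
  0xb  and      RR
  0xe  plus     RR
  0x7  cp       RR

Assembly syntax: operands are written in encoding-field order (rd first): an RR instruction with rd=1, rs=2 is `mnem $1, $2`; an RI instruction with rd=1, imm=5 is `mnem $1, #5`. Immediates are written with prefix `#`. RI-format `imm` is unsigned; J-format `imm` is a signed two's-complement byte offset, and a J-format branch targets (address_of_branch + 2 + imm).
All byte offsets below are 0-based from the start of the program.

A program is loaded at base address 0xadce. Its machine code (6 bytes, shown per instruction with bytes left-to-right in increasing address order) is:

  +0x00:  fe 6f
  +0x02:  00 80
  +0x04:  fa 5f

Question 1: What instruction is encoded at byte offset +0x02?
+0x02: 00 80 ⇒ word 0x8000 (little)
  op=0x8000>>12=0x8 ⇒ return (N)

return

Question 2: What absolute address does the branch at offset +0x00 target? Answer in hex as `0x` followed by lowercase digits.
0xadce

@+00  little-endian(fe 6f) = 0x6ffe
  opcode bits[15:12]=0x6: bl/J
  [11:0] imm=4094 (s12→-2) = #-2
  target = base 0xadce + off 0x00 + 2 + imm -2 = 0xadce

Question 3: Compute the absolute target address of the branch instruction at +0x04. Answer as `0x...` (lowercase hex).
+0x04: fa 5f ⇒ word 0x5ffa (little)
  op=0x5ffa>>12=0x5 ⇒ beq (J)
  imm: (w>>0)&0xfff=0xffa (s12→-6) → #-6
  target = base 0xadce + off 0x04 + 2 + imm -6 = 0xadce

0xadce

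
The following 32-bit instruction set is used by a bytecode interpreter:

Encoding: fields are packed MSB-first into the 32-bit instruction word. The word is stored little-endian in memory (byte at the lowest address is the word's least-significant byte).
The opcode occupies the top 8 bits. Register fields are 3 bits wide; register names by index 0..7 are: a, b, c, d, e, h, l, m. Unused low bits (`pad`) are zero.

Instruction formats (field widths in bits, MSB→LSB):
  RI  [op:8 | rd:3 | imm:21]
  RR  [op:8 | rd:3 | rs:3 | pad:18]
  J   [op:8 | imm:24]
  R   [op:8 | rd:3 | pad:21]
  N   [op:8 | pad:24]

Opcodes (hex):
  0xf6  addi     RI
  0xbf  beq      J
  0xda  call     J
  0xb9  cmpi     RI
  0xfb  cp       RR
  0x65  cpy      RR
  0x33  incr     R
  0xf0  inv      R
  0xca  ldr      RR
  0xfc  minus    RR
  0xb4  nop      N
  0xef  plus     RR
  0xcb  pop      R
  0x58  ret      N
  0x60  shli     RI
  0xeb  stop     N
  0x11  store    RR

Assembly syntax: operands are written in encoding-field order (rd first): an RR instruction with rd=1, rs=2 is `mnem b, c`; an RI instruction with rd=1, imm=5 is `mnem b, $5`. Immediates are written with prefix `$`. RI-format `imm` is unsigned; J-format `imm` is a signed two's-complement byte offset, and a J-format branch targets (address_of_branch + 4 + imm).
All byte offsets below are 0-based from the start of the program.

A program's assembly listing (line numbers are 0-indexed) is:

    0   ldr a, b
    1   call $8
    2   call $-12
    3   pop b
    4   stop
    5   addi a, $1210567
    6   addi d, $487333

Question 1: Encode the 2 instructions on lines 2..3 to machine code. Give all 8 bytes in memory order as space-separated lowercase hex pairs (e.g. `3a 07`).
line 2 (call): pack op=0xda:8|imm=-12:24 = 0xdafffff4; little→ f4 ff ff da
line 3 (pop): pack op=0xcb:8|rd=1:3|pad=0:21 = 0xcb200000; little→ 00 00 20 cb

f4 ff ff da 00 00 20 cb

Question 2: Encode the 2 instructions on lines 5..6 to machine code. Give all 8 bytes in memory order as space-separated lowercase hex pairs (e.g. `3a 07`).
5. addi fields op=0xf6:8|rd=0:3|imm=1210567:21 → word f61278c7h → c7 78 12 f6
6. addi fields op=0xf6:8|rd=3:3|imm=487333:21 → word f6676fa5h → a5 6f 67 f6

c7 78 12 f6 a5 6f 67 f6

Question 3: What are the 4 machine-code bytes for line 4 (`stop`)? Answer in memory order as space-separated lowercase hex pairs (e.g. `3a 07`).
00 00 00 eb

line 4 (stop): pack op=0xeb:8|pad=0:24 = 0xeb000000; little→ 00 00 00 eb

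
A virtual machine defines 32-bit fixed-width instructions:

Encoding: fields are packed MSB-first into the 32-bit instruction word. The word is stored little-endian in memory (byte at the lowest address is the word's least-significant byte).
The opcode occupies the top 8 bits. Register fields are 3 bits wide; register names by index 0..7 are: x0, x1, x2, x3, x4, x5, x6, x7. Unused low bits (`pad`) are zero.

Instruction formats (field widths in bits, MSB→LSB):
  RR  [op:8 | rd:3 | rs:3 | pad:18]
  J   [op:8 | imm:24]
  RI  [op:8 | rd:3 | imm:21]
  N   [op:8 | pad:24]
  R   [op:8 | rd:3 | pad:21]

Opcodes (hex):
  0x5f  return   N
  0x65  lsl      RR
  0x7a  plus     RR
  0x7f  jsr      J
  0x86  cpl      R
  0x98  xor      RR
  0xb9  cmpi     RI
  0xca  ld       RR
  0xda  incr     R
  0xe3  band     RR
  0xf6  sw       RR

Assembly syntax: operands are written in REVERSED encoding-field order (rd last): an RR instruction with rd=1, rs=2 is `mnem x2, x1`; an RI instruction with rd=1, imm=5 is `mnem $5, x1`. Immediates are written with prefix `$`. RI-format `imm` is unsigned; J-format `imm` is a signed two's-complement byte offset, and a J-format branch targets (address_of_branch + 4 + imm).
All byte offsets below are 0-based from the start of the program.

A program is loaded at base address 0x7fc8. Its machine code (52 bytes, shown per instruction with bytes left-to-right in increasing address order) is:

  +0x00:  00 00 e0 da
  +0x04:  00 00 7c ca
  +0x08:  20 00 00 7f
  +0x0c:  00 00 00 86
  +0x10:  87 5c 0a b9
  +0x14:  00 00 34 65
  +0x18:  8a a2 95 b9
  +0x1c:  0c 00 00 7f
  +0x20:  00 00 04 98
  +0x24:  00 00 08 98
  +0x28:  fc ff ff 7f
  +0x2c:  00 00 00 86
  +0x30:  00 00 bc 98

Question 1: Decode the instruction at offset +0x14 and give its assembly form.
lsl x5, x1

off 0x14: read 00 00 34 65 as little → 0x65340000
  op=0x65340000>>24=0x65 ⇒ lsl (RR)
  rd: (w>>21)&0x7=0x1 → x1
  rs: (w>>18)&0x7=0x5 → x5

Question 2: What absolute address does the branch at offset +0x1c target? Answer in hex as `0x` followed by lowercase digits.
+0x1c: 0c 00 00 7f ⇒ word 0x7f00000c (little)
  top 8b → 0x7f → jsr [J]
  imm: (w>>0)&0xffffff=0xc → $12
  target = base 0x7fc8 + off 0x1c + 4 + imm 12 = 0x7ff4

0x7ff4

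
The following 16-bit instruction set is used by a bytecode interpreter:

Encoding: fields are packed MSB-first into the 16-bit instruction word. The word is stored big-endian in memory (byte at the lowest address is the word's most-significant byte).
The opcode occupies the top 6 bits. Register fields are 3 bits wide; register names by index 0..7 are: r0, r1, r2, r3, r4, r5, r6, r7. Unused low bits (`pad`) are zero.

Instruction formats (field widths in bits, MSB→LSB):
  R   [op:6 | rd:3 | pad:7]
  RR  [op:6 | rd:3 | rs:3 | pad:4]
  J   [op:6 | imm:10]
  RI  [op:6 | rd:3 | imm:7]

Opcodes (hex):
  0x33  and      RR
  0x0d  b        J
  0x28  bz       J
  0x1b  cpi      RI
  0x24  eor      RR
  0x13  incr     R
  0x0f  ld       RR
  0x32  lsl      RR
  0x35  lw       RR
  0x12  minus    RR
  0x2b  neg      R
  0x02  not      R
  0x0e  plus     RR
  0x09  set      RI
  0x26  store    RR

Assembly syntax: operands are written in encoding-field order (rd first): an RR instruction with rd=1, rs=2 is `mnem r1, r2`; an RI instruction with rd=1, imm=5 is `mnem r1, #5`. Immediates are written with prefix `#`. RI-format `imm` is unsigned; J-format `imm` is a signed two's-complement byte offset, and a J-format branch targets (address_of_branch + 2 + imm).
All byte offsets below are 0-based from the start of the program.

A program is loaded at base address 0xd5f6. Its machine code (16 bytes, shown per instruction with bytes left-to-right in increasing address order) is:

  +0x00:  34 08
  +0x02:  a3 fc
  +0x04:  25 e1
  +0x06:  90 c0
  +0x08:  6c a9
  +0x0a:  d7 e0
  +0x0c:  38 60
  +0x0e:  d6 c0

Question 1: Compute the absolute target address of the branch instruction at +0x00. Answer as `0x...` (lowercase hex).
0xd600

@+00  big-endian(34 08) = 0x3408
  op=0x3408>>10=0xd ⇒ b (J)
  [9:0] imm=8 = #8
  target = base 0xd5f6 + off 0x00 + 2 + imm 8 = 0xd600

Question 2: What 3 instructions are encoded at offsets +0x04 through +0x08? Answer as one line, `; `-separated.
+0x04: 25 e1 ⇒ word 0x25e1 (big)
  top 6b → 0x9 → set [RI]
  rd: (w>>7)&0x7=0x3 → r3
  imm: (w>>0)&0x7f=0x61 → #97
+0x06: 90 c0 ⇒ word 0x90c0 (big)
  top 6b → 0x24 → eor [RR]
  rd: (w>>7)&0x7=0x1 → r1
  rs: (w>>4)&0x7=0x4 → r4
+0x08: 6c a9 ⇒ word 0x6ca9 (big)
  top 6b → 0x1b → cpi [RI]
  rd: (w>>7)&0x7=0x1 → r1
  imm: (w>>0)&0x7f=0x29 → #41

set r3, #97; eor r1, r4; cpi r1, #41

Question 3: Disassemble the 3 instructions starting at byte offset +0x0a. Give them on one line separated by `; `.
@+0a  big-endian(d7 e0) = 0xd7e0
  op=0xd7e0>>10=0x35 ⇒ lw (RR)
  rd: (w>>7)&0x7=0x7 → r7
  rs: (w>>4)&0x7=0x6 → r6
@+0c  big-endian(38 60) = 0x3860
  op=0x3860>>10=0xe ⇒ plus (RR)
  rd: (w>>7)&0x7=0x0 → r0
  rs: (w>>4)&0x7=0x6 → r6
@+0e  big-endian(d6 c0) = 0xd6c0
  op=0xd6c0>>10=0x35 ⇒ lw (RR)
  rd: (w>>7)&0x7=0x5 → r5
  rs: (w>>4)&0x7=0x4 → r4

lw r7, r6; plus r0, r6; lw r5, r4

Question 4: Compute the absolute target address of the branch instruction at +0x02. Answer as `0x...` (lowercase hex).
+0x02: a3 fc ⇒ word 0xa3fc (big)
  top 6b → 0x28 → bz [J]
  [9:0] imm=1020 (s10→-4) = #-4
  target = base 0xd5f6 + off 0x02 + 2 + imm -4 = 0xd5f6

0xd5f6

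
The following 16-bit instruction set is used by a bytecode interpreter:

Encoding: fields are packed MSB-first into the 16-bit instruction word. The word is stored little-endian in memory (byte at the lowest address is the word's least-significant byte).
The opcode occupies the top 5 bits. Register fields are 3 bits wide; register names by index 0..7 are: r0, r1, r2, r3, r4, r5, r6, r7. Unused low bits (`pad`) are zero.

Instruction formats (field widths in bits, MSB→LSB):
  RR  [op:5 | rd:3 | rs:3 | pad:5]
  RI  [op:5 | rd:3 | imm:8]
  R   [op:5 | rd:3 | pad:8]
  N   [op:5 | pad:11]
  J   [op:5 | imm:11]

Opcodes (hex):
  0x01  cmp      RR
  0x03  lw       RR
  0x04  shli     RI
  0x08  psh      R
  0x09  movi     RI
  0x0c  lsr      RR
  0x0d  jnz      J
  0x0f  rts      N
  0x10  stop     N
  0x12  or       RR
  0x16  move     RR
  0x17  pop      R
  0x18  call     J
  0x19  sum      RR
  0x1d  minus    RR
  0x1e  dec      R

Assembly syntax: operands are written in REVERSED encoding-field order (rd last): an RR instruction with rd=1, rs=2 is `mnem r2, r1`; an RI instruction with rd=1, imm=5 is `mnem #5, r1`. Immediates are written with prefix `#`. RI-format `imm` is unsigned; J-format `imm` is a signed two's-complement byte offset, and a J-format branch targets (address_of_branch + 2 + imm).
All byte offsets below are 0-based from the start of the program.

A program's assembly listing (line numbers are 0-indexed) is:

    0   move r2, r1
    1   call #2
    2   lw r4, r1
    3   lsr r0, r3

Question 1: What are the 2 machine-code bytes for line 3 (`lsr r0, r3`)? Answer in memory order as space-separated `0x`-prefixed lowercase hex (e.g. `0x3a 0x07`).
0x00 0x63

L3: lsr op=0xc:5|rd=3:3|rs=0:3|pad=0:5 ⇒ 0x6300 ⇒ little 00 63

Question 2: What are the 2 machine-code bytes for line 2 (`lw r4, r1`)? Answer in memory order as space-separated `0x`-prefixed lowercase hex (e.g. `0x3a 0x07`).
line 2 (lw): pack op=0x3:5|rd=1:3|rs=4:3|pad=0:5 = 0x1980; little→ 80 19

0x80 0x19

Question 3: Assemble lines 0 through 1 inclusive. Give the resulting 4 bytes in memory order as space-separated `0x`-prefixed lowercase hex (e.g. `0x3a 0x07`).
line 0 (move): pack op=0x16:5|rd=1:3|rs=2:3|pad=0:5 = 0xb140; little→ 40 b1
line 1 (call): pack op=0x18:5|imm=2:11 = 0xc002; little→ 02 c0

0x40 0xb1 0x02 0xc0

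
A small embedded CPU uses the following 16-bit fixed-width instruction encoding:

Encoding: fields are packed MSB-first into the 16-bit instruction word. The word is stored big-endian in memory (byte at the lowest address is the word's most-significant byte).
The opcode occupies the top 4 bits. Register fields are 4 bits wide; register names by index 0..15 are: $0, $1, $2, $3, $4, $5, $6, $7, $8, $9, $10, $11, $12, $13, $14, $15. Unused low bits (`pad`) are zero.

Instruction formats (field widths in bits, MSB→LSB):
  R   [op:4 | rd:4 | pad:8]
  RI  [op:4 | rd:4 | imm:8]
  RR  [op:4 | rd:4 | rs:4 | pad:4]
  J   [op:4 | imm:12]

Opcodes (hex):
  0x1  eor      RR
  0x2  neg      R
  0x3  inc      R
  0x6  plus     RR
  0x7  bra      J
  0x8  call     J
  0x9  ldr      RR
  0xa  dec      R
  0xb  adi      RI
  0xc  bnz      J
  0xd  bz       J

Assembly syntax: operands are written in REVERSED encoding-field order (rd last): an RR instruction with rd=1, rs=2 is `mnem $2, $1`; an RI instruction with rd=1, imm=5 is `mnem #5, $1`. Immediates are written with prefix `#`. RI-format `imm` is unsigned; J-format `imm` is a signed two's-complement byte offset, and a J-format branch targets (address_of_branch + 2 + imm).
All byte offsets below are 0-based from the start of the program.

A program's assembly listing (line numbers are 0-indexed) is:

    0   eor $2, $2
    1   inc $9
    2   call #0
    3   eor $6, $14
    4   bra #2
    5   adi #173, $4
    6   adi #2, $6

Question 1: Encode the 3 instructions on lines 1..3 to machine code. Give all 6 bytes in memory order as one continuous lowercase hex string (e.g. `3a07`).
390080001e60

1. inc fields op=0x3:4|rd=9:4|pad=0:8 → word 3900h → 39 00
2. call fields op=0x8:4|imm=0:12 → word 8000h → 80 00
3. eor fields op=0x1:4|rd=14:4|rs=6:4|pad=0:4 → word 1e60h → 1e 60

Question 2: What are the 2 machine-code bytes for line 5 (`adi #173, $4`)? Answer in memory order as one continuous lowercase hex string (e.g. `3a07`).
L5: adi op=0xb:4|rd=4:4|imm=173:8 ⇒ 0xb4ad ⇒ big b4 ad

b4ad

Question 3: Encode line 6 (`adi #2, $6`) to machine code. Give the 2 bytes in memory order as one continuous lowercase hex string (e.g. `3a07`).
line 6 (adi): pack op=0xb:4|rd=6:4|imm=2:8 = 0xb602; big→ b6 02

b602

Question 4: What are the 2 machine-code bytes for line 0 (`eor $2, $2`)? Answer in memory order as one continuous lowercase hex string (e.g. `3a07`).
L0: eor op=0x1:4|rd=2:4|rs=2:4|pad=0:4 ⇒ 0x1220 ⇒ big 12 20

1220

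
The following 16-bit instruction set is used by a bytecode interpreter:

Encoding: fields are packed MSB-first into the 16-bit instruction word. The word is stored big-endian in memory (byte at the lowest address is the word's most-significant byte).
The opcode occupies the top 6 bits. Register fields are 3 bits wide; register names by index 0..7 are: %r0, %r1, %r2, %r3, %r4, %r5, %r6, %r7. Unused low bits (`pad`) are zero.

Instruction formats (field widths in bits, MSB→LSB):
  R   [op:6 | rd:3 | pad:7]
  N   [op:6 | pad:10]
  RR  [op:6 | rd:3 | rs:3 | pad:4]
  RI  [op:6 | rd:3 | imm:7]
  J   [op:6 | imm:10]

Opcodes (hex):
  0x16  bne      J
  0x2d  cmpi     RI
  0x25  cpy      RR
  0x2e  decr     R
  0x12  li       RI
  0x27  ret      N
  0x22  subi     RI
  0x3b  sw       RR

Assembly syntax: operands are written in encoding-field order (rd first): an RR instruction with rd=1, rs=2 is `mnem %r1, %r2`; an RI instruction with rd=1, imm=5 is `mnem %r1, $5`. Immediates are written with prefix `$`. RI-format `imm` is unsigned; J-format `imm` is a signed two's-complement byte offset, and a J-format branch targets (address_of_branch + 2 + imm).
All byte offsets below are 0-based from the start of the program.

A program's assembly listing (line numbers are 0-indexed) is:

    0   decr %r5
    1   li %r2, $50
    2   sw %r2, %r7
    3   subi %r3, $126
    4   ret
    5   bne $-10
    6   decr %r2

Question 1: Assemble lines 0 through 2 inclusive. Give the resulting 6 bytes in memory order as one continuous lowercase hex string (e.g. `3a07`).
ba804932ed70

L0: decr op=0x2e:6|rd=5:3|pad=0:7 ⇒ 0xba80 ⇒ big ba 80
L1: li op=0x12:6|rd=2:3|imm=50:7 ⇒ 0x4932 ⇒ big 49 32
L2: sw op=0x3b:6|rd=2:3|rs=7:3|pad=0:4 ⇒ 0xed70 ⇒ big ed 70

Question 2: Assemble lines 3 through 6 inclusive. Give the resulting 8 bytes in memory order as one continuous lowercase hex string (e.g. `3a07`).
89fe9c005bf6b900

L3: subi op=0x22:6|rd=3:3|imm=126:7 ⇒ 0x89fe ⇒ big 89 fe
L4: ret op=0x27:6|pad=0:10 ⇒ 0x9c00 ⇒ big 9c 00
L5: bne op=0x16:6|imm=-10:10 ⇒ 0x5bf6 ⇒ big 5b f6
L6: decr op=0x2e:6|rd=2:3|pad=0:7 ⇒ 0xb900 ⇒ big b9 00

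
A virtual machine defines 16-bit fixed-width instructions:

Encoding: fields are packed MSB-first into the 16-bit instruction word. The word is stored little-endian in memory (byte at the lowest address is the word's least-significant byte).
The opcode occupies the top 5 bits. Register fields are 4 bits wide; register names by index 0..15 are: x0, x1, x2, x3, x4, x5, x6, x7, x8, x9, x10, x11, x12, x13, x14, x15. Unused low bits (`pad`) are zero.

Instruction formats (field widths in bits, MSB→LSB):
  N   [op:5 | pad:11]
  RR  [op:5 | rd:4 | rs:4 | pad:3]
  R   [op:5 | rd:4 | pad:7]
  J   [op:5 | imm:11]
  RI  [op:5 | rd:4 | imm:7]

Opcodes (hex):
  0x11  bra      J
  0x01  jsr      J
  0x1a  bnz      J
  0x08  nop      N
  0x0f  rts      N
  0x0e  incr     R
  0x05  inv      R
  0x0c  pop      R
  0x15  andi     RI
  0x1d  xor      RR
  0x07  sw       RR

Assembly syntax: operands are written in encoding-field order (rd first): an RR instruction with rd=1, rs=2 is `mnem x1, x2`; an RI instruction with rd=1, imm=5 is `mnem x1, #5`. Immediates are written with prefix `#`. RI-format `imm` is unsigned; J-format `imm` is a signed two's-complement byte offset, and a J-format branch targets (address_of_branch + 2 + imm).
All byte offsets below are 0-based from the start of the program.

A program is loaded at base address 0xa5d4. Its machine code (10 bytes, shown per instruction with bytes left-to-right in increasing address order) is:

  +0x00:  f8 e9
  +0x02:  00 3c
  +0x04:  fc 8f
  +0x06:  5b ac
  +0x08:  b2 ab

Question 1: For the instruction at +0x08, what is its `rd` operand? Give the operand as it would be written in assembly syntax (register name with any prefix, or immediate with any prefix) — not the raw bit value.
@+08  little-endian(b2 ab) = 0xabb2
  top 5b → 0x15 → andi [RI]
  [10:7] rd=7 = x7
  [6:0] imm=50 = #50

x7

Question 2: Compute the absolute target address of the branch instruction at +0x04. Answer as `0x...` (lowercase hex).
@+04  little-endian(fc 8f) = 0x8ffc
  op=0x8ffc>>11=0x11 ⇒ bra (J)
  imm@[10:0]=0x7fc (s11→-4) ⇒ #-4
  target = base 0xa5d4 + off 0x04 + 2 + imm -4 = 0xa5d6

0xa5d6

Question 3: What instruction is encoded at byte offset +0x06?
andi x8, #91

[06] 5b ac → 0xac5b
  top 5b → 0x15 → andi [RI]
  [10:7] rd=8 = x8
  [6:0] imm=91 = #91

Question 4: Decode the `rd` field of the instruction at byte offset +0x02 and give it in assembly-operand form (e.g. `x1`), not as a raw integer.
@+02  little-endian(00 3c) = 0x3c00
  op=0x3c00>>11=0x7 ⇒ sw (RR)
  rd@[10:7]=0x8 ⇒ x8
  rs@[6:3]=0x0 ⇒ x0

x8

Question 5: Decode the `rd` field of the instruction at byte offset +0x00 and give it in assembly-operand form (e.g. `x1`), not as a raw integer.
@+00  little-endian(f8 e9) = 0xe9f8
  top 5b → 0x1d → xor [RR]
  rd@[10:7]=0x3 ⇒ x3
  rs@[6:3]=0xf ⇒ x15

x3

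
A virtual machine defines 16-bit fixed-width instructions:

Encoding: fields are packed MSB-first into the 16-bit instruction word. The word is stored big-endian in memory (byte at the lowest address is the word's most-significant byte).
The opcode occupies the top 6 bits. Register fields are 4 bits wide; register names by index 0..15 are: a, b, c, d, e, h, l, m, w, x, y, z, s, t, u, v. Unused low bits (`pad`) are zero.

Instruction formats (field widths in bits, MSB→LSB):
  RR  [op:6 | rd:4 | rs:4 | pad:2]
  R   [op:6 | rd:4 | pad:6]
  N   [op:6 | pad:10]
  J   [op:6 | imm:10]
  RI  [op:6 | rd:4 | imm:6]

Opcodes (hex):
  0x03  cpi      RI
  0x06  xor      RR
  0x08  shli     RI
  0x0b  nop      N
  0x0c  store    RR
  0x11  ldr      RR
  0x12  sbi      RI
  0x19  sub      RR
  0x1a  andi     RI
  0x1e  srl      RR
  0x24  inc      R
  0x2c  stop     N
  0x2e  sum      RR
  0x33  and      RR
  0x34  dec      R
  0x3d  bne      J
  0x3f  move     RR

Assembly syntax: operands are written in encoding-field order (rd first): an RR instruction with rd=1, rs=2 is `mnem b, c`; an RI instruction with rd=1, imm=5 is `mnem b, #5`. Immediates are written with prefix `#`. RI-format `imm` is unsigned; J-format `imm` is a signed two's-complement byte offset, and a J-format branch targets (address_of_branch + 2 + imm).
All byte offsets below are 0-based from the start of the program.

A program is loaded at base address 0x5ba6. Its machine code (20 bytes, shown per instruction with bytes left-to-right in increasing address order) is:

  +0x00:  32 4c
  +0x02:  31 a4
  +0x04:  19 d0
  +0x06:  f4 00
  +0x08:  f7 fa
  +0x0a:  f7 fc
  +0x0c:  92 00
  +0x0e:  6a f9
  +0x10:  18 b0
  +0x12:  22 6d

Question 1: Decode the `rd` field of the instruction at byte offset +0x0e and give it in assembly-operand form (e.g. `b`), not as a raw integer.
off 0x0e: read 6a f9 as big → 0x6af9
  top 6b → 0x1a → andi [RI]
  rd: (w>>6)&0xf=0xb → z
  imm: (w>>0)&0x3f=0x39 → #57

z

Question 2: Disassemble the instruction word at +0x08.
bne #-6

off 0x08: read f7 fa as big → 0xf7fa
  opcode bits[15:10]=0x3d: bne/J
  imm@[9:0]=0x3fa (s10→-6) ⇒ #-6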